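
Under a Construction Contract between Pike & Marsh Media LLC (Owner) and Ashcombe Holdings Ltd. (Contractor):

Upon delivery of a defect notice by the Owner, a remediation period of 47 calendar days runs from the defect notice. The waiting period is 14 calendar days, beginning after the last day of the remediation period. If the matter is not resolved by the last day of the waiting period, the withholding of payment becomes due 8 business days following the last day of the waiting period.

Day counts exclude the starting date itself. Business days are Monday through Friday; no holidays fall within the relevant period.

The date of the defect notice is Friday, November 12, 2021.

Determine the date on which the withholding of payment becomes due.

January 24, 2022

The last day of the remediation period: 47 calendar days after November 12, 2021 is December 29, 2021.
The last day of the waiting period: 14 calendar days after December 29, 2021 is January 12, 2022.
From Wednesday, January 12, 2022, 8 business days (Jan 13, Jan 14, Jan 17, Jan 18, Jan 19, Jan 20, Jan 21, Jan 24, skipping weekends) brings us to Monday, January 24, 2022, which is the date on which the withholding of payment becomes due.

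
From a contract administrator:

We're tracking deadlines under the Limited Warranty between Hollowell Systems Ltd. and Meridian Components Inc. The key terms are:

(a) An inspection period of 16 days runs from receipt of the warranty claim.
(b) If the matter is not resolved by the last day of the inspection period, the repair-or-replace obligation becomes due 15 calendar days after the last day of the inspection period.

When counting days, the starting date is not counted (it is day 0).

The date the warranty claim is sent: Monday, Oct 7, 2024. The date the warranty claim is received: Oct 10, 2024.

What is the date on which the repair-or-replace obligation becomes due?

Nov 10, 2024

The last day of the inspection period: Oct 10, 2024 + 16 days = Oct 26, 2024.
Adding 15 calendar days to Oct 26, 2024 gives Nov 10, 2024, which is the date on which the repair-or-replace obligation becomes due.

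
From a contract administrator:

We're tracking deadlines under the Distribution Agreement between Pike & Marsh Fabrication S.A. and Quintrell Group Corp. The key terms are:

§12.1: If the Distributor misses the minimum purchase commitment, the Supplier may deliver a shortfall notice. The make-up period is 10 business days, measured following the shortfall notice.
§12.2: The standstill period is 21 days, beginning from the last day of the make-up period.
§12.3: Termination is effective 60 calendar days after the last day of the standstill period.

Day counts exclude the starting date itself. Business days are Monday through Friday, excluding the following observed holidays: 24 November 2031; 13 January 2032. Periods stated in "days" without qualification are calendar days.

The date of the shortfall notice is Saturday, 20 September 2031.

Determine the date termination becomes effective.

23 December 2031

The last day of the make-up period: 10 business days after Saturday, 20 September 2031, skipping weekends — Sep 22, Sep 23, Sep 24, Sep 25, Sep 26, Sep 29, Sep 30, Oct 1, Oct 2, Oct 3 — lands on Friday, 3 October 2031.
The last day of the standstill period: 3 October 2031 + 21 days = 24 October 2031.
The date termination becomes effective: 60 calendar days after 24 October 2031 is 23 December 2031.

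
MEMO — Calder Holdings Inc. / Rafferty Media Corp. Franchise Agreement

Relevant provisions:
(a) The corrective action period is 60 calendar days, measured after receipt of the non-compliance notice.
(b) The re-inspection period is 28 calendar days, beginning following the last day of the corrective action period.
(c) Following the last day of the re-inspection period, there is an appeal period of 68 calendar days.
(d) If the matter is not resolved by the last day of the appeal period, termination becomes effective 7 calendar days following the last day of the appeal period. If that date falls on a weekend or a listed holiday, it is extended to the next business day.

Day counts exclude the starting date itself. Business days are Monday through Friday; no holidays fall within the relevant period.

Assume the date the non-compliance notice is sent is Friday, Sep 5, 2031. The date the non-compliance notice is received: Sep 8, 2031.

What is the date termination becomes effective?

Feb 18, 2032

The last day of the corrective action period: Sep 8, 2031 + 60 days = Nov 7, 2031.
Adding 28 calendar days to Nov 7, 2031 gives Dec 5, 2031, which is the last day of the re-inspection period.
The last day of the appeal period: Dec 5, 2031 + 68 days = Feb 11, 2032.
The date termination becomes effective: 7 calendar days after Feb 11, 2032 is Feb 18, 2032. Feb 18, 2032 is a Wednesday, so no roll-forward applies.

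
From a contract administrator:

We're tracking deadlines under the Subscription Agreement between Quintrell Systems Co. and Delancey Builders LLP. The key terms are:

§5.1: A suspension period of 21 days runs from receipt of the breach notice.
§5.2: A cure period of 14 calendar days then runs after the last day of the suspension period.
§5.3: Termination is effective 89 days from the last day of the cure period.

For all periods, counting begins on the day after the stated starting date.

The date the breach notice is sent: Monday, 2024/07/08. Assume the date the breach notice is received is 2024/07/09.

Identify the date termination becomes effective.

2024/11/10

The last day of the suspension period: 2024/07/09 + 21 days = 2024/07/30.
The last day of the cure period: 14 calendar days after 2024/07/30 is 2024/08/13.
The date termination becomes effective: 89 calendar days after 2024/08/13 is 2024/11/10.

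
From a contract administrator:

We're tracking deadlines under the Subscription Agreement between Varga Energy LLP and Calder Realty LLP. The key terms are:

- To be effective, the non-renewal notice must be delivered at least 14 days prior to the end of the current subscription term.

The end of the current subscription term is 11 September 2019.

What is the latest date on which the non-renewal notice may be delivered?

28 August 2019

11 September 2019 minus 14 days is 28 August 2019.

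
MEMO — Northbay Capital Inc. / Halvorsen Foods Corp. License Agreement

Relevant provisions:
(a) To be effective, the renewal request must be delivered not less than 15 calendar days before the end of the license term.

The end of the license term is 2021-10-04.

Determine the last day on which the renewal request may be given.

2021-09-19

2021-10-04 minus 15 days is 2021-09-19.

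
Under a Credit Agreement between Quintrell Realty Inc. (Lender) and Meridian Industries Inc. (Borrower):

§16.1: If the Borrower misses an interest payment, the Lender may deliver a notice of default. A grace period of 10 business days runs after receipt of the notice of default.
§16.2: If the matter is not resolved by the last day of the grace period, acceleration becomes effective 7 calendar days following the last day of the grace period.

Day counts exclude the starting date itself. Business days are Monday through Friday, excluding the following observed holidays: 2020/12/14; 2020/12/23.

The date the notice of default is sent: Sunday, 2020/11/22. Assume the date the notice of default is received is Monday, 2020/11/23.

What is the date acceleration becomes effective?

The last day of the grace period: counting 10 business days from Monday, 2020/11/23 (Nov 24, Nov 25, Nov 26, Nov 27, Nov 30, Dec 1, Dec 2, Dec 3, Dec 4, Dec 7, skipping weekends) reaches Monday, 2020/12/07.
The date acceleration becomes effective: 2020/12/07 + 7 days = 2020/12/14.

2020/12/14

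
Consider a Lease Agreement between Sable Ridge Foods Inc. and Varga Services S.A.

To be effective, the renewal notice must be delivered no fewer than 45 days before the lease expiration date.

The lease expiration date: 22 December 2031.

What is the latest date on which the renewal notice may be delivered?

Counting back 45 calendar days from 22 December 2031 gives 7 November 2031.

7 November 2031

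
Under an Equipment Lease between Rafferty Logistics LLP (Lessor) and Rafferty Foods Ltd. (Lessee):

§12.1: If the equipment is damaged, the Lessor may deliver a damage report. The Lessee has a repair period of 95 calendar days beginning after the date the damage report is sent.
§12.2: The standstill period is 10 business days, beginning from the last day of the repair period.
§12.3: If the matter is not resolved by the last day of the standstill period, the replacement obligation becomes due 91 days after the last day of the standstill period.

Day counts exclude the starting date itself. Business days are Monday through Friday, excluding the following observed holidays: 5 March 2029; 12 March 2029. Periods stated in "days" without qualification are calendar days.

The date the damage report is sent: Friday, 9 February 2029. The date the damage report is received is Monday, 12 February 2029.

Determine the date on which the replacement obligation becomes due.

Adding 95 calendar days to 9 February 2029 gives 15 May 2029, which is the last day of the repair period.
The last day of the standstill period: 10 business days after Tuesday, 15 May 2029, skipping weekends — May 16, May 17, May 18, May 21, May 22, May 23, May 24, May 25, May 28, May 29 — lands on Tuesday, 29 May 2029.
The date on which the replacement obligation becomes due: 91 calendar days after 29 May 2029 is 28 August 2029.

28 August 2029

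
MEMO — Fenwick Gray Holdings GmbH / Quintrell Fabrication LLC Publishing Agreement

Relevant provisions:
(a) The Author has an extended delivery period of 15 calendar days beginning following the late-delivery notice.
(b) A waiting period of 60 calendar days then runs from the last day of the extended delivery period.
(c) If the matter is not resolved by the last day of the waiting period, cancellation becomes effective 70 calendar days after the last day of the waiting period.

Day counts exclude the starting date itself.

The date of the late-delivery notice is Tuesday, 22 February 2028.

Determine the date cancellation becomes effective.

The last day of the extended delivery period: 22 February 2028 + 15 days = 8 March 2028.
Adding 60 calendar days to 8 March 2028 gives 7 May 2028, which is the last day of the waiting period.
Adding 70 calendar days to 7 May 2028 gives 16 July 2028, which is the date cancellation becomes effective.

16 July 2028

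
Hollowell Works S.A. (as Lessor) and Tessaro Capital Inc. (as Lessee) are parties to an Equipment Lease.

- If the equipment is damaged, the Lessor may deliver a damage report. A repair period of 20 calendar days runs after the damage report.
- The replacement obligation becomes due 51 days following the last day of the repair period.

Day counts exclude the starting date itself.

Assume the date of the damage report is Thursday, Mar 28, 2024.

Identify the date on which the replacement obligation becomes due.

Jun 7, 2024

The last day of the repair period: 20 calendar days after Mar 28, 2024 is Apr 17, 2024.
The date on which the replacement obligation becomes due: Apr 17, 2024 + 51 days = Jun 7, 2024.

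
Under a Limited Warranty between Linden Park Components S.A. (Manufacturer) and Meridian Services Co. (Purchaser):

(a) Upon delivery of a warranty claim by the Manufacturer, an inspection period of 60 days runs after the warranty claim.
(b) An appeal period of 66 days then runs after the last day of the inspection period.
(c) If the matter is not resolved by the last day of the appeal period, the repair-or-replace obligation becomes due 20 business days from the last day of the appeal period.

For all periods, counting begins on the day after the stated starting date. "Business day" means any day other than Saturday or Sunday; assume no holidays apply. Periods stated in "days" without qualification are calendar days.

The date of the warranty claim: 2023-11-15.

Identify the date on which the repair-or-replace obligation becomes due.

2024-04-17

The last day of the inspection period: 2023-11-15 + 60 days = 2024-01-14.
Adding 66 calendar days to 2024-01-14 gives 2024-03-20, which is the last day of the appeal period.
The date on which the repair-or-replace obligation becomes due: counting 20 business days from Wednesday, 2024-03-20 (Mar 21, Mar 22, Mar 25, Mar 26, …, Apr 15, Apr 16, Apr 17, skipping weekends) reaches Wednesday, 2024-04-17.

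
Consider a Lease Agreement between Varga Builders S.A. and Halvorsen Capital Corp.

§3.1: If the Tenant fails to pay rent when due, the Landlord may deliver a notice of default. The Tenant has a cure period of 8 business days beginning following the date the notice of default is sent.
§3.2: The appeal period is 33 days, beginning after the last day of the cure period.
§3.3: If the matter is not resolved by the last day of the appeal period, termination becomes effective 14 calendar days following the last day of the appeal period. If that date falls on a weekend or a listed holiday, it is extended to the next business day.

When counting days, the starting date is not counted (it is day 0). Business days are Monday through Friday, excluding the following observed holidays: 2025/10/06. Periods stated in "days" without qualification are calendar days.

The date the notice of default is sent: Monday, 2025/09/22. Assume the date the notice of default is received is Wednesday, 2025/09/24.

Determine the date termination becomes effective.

2025/11/18

From Monday, 2025/09/22, 8 business days (Sep 23, Sep 24, Sep 25, Sep 26, Sep 29, Sep 30, Oct 1, Oct 2, skipping weekends) brings us to Thursday, 2025/10/02, which is the last day of the cure period.
The last day of the appeal period: 2025/10/02 + 33 days = 2025/11/04.
The date termination becomes effective: 14 calendar days after 2025/11/04 is 2025/11/18. 2025/11/18 is a Tuesday and is not a listed holiday, so no roll-forward applies.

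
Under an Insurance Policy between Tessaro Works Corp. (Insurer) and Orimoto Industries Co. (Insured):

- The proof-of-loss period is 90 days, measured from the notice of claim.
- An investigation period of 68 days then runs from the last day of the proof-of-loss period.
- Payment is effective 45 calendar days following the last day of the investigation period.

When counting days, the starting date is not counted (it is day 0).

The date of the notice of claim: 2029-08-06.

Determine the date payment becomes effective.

2030-02-25

The last day of the proof-of-loss period: 2029-08-06 + 90 days = 2029-11-04.
The last day of the investigation period: 2029-11-04 + 68 days = 2030-01-11.
Adding 45 calendar days to 2030-01-11 gives 2030-02-25, which is the date payment becomes effective.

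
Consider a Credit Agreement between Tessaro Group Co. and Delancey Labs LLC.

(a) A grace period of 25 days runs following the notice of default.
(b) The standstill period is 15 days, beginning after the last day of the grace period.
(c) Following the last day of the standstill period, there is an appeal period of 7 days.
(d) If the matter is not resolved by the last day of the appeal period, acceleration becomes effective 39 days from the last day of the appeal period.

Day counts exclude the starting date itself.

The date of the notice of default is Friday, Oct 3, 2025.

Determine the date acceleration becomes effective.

Adding 25 calendar days to Oct 3, 2025 gives Oct 28, 2025, which is the last day of the grace period.
The last day of the standstill period: Oct 28, 2025 + 15 days = Nov 12, 2025.
The last day of the appeal period: 7 calendar days after Nov 12, 2025 is Nov 19, 2025.
Adding 39 calendar days to Nov 19, 2025 gives Dec 28, 2025, which is the date acceleration becomes effective.

Dec 28, 2025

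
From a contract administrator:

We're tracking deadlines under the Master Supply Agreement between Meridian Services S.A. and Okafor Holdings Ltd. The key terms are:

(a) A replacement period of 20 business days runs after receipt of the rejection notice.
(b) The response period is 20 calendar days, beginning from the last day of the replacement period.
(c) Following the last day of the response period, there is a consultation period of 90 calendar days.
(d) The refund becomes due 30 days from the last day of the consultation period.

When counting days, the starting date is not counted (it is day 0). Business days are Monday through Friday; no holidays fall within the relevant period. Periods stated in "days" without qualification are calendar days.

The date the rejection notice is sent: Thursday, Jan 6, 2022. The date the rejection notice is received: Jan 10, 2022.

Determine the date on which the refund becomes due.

The last day of the replacement period: 20 business days after Monday, Jan 10, 2022, skipping weekends — Jan 11, Jan 12, Jan 13, Jan 14, …, Feb 3, Feb 4, Feb 7 — lands on Monday, Feb 7, 2022.
The last day of the response period: 20 calendar days after Feb 7, 2022 is Feb 27, 2022.
The last day of the consultation period: 90 calendar days after Feb 27, 2022 is May 28, 2022.
Adding 30 calendar days to May 28, 2022 gives Jun 27, 2022, which is the date on which the refund becomes due.

Jun 27, 2022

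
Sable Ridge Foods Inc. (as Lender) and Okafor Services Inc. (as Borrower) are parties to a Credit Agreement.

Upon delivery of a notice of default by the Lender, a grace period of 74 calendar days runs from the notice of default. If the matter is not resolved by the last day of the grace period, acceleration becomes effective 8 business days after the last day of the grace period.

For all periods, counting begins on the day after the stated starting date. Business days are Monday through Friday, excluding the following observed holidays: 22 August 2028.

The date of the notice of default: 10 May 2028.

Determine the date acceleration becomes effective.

2 August 2028

The last day of the grace period: 10 May 2028 + 74 days = 23 July 2028.
The date acceleration becomes effective: 8 business days after Sunday, 23 July 2028, skipping weekends — Jul 24, Jul 25, Jul 26, Jul 27, Jul 28, Jul 31, Aug 1, Aug 2 — lands on Wednesday, 2 August 2028.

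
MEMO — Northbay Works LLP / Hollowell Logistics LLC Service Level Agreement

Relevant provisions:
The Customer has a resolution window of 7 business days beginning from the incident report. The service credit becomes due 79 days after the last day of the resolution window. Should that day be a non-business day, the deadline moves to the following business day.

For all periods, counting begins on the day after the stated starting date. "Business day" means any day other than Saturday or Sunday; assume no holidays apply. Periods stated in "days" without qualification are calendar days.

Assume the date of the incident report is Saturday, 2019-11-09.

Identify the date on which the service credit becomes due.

2020-02-06

The last day of the resolution window: 7 business days after Saturday, 2019-11-09, skipping weekends — Nov 11, Nov 12, Nov 13, Nov 14, Nov 15, Nov 18, Nov 19 — lands on Tuesday, 2019-11-19.
Adding 79 calendar days to 2019-11-19 gives 2020-02-06, which is the date on which the service credit becomes due. 2020-02-06 is a Thursday, so no roll-forward applies.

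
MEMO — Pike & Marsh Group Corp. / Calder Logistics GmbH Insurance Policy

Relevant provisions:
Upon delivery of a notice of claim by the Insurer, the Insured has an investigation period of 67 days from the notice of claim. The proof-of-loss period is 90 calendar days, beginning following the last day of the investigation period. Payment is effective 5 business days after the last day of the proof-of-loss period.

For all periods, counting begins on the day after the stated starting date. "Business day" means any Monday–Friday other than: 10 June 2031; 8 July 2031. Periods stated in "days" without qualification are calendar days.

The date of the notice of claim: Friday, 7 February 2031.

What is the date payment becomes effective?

21 July 2031

Adding 67 calendar days to 7 February 2031 gives 15 April 2031, which is the last day of the investigation period.
Adding 90 calendar days to 15 April 2031 gives 14 July 2031, which is the last day of the proof-of-loss period.
The date payment becomes effective: counting 5 business days from Monday, 14 July 2031 (Jul 15, Jul 16, Jul 17, Jul 18, Jul 21, skipping weekends) reaches Monday, 21 July 2031.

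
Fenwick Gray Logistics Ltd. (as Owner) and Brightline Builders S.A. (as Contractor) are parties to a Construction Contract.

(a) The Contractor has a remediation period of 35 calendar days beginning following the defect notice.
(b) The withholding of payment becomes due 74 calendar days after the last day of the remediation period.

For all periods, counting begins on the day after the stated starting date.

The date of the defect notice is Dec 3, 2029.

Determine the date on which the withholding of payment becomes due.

Mar 22, 2030

Adding 35 calendar days to Dec 3, 2029 gives Jan 7, 2030, which is the last day of the remediation period.
The date on which the withholding of payment becomes due: 74 calendar days after Jan 7, 2030 is Mar 22, 2030.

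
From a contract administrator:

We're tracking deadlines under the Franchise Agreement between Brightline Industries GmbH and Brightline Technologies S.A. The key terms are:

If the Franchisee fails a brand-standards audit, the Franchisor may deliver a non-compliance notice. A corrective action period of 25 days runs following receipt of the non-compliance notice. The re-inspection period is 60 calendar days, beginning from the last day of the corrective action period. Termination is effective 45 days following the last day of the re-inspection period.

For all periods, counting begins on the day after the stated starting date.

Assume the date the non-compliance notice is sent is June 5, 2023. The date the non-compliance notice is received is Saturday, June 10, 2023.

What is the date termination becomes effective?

The last day of the corrective action period: June 10, 2023 + 25 days = July 5, 2023.
Adding 60 calendar days to July 5, 2023 gives September 3, 2023, which is the last day of the re-inspection period.
Adding 45 calendar days to September 3, 2023 gives October 18, 2023, which is the date termination becomes effective.

October 18, 2023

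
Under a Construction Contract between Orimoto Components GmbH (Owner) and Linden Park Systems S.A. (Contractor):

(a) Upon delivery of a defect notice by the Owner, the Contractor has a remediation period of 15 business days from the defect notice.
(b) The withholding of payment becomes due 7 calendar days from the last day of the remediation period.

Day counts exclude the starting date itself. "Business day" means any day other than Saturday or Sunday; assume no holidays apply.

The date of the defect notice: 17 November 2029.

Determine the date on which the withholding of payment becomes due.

The last day of the remediation period: counting 15 business days from Saturday, 17 November 2029 (Nov 19, Nov 20, Nov 21, Nov 22, …, Dec 5, Dec 6, Dec 7, skipping weekends) reaches Friday, 7 December 2029.
The date on which the withholding of payment becomes due: 7 calendar days after 7 December 2029 is 14 December 2029.

14 December 2029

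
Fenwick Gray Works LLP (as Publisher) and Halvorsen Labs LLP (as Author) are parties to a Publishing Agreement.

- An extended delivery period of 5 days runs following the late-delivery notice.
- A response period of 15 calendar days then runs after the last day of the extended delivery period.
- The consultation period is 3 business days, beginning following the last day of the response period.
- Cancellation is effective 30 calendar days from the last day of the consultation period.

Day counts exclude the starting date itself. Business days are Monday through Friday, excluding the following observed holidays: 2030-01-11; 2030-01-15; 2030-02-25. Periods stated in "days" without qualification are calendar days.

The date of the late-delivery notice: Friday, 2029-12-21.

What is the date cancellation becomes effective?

2030-02-16

The last day of the extended delivery period: 5 calendar days after 2029-12-21 is 2029-12-26.
The last day of the response period: 2029-12-26 + 15 days = 2030-01-10.
The last day of the consultation period: counting 3 business days from Thursday, 2030-01-10 (Jan 14, Jan 16, Jan 17, skipping weekends and the listed holidays on Jan 11, Jan 15) reaches Thursday, 2030-01-17.
The date cancellation becomes effective: 30 calendar days after 2030-01-17 is 2030-02-16.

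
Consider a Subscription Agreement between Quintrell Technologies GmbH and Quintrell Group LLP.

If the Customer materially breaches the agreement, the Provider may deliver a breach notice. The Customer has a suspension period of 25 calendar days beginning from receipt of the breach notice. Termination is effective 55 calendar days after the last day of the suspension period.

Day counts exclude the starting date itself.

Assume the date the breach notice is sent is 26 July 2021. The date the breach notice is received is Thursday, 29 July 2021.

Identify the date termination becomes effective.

Adding 25 calendar days to 29 July 2021 gives 23 August 2021, which is the last day of the suspension period.
The date termination becomes effective: 23 August 2021 + 55 days = 17 October 2021.

17 October 2021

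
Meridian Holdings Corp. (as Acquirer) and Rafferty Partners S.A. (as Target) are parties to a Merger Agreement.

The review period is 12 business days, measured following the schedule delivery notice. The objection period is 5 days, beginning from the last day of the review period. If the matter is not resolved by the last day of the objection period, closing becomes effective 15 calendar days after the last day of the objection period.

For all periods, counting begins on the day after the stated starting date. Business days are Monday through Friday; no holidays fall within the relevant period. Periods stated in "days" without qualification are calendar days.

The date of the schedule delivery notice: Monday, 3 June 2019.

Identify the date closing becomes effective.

9 July 2019

The last day of the review period: 12 business days after Monday, 3 June 2019, skipping weekends — Jun 4, Jun 5, Jun 6, Jun 7, …, Jun 17, Jun 18, Jun 19 — lands on Wednesday, 19 June 2019.
The last day of the objection period: 19 June 2019 + 5 days = 24 June 2019.
The date closing becomes effective: 24 June 2019 + 15 days = 9 July 2019.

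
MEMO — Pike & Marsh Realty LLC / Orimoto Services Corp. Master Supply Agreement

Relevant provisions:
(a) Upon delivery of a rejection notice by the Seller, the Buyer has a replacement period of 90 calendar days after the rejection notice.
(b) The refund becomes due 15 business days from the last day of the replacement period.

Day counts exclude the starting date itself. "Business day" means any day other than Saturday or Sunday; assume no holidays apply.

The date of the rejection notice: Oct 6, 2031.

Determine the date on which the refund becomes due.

Adding 90 calendar days to Oct 6, 2031 gives Jan 4, 2032, which is the last day of the replacement period.
From Sunday, Jan 4, 2032, 15 business days (Jan 5, Jan 6, Jan 7, Jan 8, …, Jan 21, Jan 22, Jan 23, skipping weekends) brings us to Friday, Jan 23, 2032, which is the date on which the refund becomes due.

Jan 23, 2032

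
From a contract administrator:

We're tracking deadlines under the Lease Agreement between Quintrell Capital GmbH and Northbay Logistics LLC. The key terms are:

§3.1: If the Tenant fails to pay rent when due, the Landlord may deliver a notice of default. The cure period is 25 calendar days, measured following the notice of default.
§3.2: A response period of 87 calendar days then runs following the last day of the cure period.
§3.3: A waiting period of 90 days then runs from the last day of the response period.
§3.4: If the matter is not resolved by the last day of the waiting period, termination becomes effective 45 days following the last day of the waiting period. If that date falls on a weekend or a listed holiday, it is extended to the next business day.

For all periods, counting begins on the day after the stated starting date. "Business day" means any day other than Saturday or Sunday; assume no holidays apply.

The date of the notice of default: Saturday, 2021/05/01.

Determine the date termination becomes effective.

Adding 25 calendar days to 2021/05/01 gives 2021/05/26, which is the last day of the cure period.
The last day of the response period: 87 calendar days after 2021/05/26 is 2021/08/21.
The last day of the waiting period: 2021/08/21 + 90 days = 2021/11/19.
The date termination becomes effective: 45 calendar days after 2021/11/19 is 2022/01/03. 2022/01/03 is a Monday, so no roll-forward applies.

2022/01/03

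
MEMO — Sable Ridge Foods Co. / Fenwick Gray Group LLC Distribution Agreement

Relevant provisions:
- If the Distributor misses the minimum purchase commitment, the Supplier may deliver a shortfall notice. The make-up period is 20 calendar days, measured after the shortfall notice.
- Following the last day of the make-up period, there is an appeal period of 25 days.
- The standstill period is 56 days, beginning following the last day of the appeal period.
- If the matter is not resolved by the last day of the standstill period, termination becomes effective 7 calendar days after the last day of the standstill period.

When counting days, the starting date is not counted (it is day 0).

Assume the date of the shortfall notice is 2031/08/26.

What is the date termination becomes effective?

Adding 20 calendar days to 2031/08/26 gives 2031/09/15, which is the last day of the make-up period.
The last day of the appeal period: 2031/09/15 + 25 days = 2031/10/10.
The last day of the standstill period: 2031/10/10 + 56 days = 2031/12/05.
The date termination becomes effective: 7 calendar days after 2031/12/05 is 2031/12/12.

2031/12/12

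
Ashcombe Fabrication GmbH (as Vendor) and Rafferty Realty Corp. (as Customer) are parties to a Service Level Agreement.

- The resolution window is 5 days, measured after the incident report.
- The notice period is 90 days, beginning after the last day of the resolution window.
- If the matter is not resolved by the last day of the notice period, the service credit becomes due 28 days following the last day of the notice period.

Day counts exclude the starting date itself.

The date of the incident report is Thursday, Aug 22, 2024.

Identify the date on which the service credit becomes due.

Dec 23, 2024

Adding 5 calendar days to Aug 22, 2024 gives Aug 27, 2024, which is the last day of the resolution window.
The last day of the notice period: 90 calendar days after Aug 27, 2024 is Nov 25, 2024.
Adding 28 calendar days to Nov 25, 2024 gives Dec 23, 2024, which is the date on which the service credit becomes due.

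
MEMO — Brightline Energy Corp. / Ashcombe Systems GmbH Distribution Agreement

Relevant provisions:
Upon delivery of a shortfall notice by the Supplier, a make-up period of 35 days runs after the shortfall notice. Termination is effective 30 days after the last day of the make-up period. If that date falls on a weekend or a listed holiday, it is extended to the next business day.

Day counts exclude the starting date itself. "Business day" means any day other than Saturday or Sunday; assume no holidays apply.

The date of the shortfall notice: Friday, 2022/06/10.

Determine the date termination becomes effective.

2022/08/15

The last day of the make-up period: 2022/06/10 + 35 days = 2022/07/15.
The date termination becomes effective: 30 calendar days after 2022/07/15 is 2022/08/14. That falls on a Sunday, so it rolls to the next business day, Monday, 2022/08/15.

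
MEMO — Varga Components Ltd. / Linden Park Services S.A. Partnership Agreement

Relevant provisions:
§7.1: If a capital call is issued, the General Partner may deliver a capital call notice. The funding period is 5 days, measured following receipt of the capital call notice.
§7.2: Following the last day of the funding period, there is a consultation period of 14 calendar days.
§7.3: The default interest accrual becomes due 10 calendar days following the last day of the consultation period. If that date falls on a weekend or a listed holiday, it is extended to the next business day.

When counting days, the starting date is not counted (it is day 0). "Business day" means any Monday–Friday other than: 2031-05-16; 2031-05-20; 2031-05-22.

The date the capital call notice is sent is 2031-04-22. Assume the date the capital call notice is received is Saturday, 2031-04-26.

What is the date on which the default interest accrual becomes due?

2031-05-26

The last day of the funding period: 2031-04-26 + 5 days = 2031-05-01.
Adding 14 calendar days to 2031-05-01 gives 2031-05-15, which is the last day of the consultation period.
Adding 10 calendar days to 2031-05-15 gives 2031-05-25, which is the date on which the default interest accrual becomes due. That falls on a Sunday, so it rolls to the next business day, Monday, 2031-05-26.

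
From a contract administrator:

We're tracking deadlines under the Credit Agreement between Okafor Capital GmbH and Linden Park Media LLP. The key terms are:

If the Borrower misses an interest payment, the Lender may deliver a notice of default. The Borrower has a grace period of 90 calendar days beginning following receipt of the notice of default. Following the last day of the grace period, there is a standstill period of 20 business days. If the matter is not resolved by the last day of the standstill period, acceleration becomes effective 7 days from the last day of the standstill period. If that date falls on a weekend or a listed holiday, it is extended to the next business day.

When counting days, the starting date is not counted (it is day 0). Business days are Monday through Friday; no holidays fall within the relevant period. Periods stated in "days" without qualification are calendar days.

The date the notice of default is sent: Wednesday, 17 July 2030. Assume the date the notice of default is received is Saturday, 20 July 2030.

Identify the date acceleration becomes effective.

The last day of the grace period: 20 July 2030 + 90 days = 18 October 2030.
From Friday, 18 October 2030, 20 business days (Oct 21, Oct 22, Oct 23, Oct 24, …, Nov 13, Nov 14, Nov 15, skipping weekends) brings us to Friday, 15 November 2030, which is the last day of the standstill period.
Adding 7 calendar days to 15 November 2030 gives 22 November 2030, which is the date acceleration becomes effective. 22 November 2030 is a Friday, so no roll-forward applies.

22 November 2030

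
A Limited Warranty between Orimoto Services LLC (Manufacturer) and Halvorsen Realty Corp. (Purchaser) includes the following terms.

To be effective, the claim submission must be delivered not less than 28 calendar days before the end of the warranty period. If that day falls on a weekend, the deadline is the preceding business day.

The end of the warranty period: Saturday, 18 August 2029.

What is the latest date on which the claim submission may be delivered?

20 July 2029

Counting back 28 calendar days from 18 August 2029 gives 21 July 2029. That is a Saturday, so the deadline moves back to Friday, 20 July 2029.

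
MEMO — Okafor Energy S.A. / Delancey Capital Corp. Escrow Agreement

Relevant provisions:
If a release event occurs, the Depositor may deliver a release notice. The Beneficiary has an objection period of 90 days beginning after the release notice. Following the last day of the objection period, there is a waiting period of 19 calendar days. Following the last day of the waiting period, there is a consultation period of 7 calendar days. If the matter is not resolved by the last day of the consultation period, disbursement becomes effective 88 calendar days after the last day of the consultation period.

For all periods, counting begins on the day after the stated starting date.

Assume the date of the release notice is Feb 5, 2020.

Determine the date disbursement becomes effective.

The last day of the objection period: 90 calendar days after Feb 5, 2020 is May 5, 2020.
Adding 19 calendar days to May 5, 2020 gives May 24, 2020, which is the last day of the waiting period.
The last day of the consultation period: May 24, 2020 + 7 days = May 31, 2020.
Adding 88 calendar days to May 31, 2020 gives Aug 27, 2020, which is the date disbursement becomes effective.

Aug 27, 2020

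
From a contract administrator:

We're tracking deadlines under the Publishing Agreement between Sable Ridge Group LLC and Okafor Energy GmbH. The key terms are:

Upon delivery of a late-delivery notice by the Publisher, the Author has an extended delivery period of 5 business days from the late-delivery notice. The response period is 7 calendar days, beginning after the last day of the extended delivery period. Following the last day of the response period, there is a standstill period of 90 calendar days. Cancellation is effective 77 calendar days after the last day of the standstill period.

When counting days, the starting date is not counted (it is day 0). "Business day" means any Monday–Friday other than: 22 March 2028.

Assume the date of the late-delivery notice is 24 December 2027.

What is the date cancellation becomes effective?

From Friday, 24 December 2027, 5 business days (Dec 27, Dec 28, Dec 29, Dec 30, Dec 31, skipping weekends) brings us to Friday, 31 December 2027, which is the last day of the extended delivery period.
The last day of the response period: 31 December 2027 + 7 days = 7 January 2028.
The last day of the standstill period: 90 calendar days after 7 January 2028 is 6 April 2028.
The date cancellation becomes effective: 6 April 2028 + 77 days = 22 June 2028.

22 June 2028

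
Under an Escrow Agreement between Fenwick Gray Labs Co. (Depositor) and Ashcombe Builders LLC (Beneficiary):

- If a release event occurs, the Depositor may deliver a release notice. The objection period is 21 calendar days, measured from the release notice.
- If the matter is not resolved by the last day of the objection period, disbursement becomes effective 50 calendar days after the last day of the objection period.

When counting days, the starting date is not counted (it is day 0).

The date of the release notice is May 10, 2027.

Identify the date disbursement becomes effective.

July 20, 2027

Adding 21 calendar days to May 10, 2027 gives May 31, 2027, which is the last day of the objection period.
The date disbursement becomes effective: 50 calendar days after May 31, 2027 is July 20, 2027.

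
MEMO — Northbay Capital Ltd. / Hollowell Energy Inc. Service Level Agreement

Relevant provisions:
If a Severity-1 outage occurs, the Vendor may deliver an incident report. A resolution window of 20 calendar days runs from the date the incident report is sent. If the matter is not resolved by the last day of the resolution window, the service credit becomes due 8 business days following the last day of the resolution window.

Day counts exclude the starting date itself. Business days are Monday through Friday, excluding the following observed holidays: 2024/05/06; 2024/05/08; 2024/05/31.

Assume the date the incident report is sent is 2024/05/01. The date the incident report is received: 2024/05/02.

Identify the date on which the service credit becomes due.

2024/06/03

Adding 20 calendar days to 2024/05/01 gives 2024/05/21, which is the last day of the resolution window.
The date on which the service credit becomes due: 8 business days after Tuesday, 2024/05/21, skipping weekends and the listed holiday on May 31 — May 22, May 23, May 24, May 27, May 28, May 29, May 30, Jun 3 — lands on Monday, 2024/06/03.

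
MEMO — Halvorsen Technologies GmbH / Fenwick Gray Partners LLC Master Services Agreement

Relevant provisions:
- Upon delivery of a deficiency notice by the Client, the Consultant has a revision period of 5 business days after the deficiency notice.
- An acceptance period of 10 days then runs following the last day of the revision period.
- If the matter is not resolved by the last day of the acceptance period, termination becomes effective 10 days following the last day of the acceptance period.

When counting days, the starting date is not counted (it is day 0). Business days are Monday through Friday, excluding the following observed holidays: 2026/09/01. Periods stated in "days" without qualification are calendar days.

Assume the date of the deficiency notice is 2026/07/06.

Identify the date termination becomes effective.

From Monday, 2026/07/06, 5 business days (Jul 7, Jul 8, Jul 9, Jul 10, Jul 13, skipping weekends) brings us to Monday, 2026/07/13, which is the last day of the revision period.
Adding 10 calendar days to 2026/07/13 gives 2026/07/23, which is the last day of the acceptance period.
Adding 10 calendar days to 2026/07/23 gives 2026/08/02, which is the date termination becomes effective.

2026/08/02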